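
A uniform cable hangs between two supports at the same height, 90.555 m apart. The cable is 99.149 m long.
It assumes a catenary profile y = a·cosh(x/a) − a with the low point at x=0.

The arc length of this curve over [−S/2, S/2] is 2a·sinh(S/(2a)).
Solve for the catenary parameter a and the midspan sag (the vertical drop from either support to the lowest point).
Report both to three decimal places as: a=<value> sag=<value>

a=60.838 sag=17.641

seed: a₀ = √(S³/(24(L−S))) = √(90.555³/(24·8.594)) = 60.001949
iter 1: u=0.754600  f(a)=+2.480e-01  f'(a)=-3.031e-01  a ← 60.001949 − (+2.480e-01/-3.031e-01) = 60.820230
iter 2: u=0.744448  f(a)=+5.165e-03  f'(a)=-2.906e-01  a ← 60.820230 − (+5.165e-03/-2.906e-01) = 60.838003
iter 3: u=0.744231  f(a)=+2.345e-06  f'(a)=-2.903e-01  a ← 60.838003 − (+2.345e-06/-2.903e-01) = 60.838011
iter 4: u=0.744230  f(a)=+5.116e-13  f'(a)=-2.903e-01  a ← 60.838011 − (+5.116e-13/-2.903e-01) = 60.838011
converged: |Δa| < 1e-12 after 4 iterations
sag = a·(cosh(S/(2a)) − 1) = 60.838011·(cosh(0.744230) − 1) = 17.640614
T_max/T_min = cosh(S/(2a)) = 1.289960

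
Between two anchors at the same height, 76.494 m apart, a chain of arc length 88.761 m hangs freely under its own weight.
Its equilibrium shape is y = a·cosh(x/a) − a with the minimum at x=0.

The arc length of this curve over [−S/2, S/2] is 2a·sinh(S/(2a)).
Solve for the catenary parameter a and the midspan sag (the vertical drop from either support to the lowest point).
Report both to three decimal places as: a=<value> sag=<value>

seed: a₀ = √(S³/(24(L−S))) = √(76.494³/(24·12.267)) = 38.991169
iter 1: u=0.980914  f(a)=+6.039e-01  f'(a)=-6.919e-01  a ← 38.991169 − (+6.039e-01/-6.919e-01) = 39.863955
iter 2: u=0.959438  f(a)=+2.087e-02  f'(a)=-6.448e-01  a ← 39.863955 − (+2.087e-02/-6.448e-01) = 39.896323
iter 3: u=0.958660  f(a)=+2.691e-05  f'(a)=-6.431e-01  a ← 39.896323 − (+2.691e-05/-6.431e-01) = 39.896365
iter 4: u=0.958659  f(a)=+4.488e-11  f'(a)=-6.431e-01  a ← 39.896365 − (+4.488e-11/-6.431e-01) = 39.896365
iter 5: u=0.958659  f(a)=+0.000e+00  f'(a)=-6.431e-01  a ← 39.896365 − (+0.000e+00/-6.431e-01) = 39.896365
converged: |Δa| < 1e-12 after 5 iterations
sag = a·(cosh(S/(2a)) − 1) = 39.896365·(cosh(0.958659) − 1) = 19.780672
T_max/T_min = cosh(S/(2a)) = 1.495801

a=39.896 sag=19.781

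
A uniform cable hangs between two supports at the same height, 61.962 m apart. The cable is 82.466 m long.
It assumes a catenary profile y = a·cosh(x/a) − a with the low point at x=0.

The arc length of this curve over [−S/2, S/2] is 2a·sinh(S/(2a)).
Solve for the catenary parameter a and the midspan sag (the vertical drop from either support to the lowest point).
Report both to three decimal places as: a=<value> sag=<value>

a=23.004 sag=24.212

seed: a₀ = √(S³/(24(L−S))) = √(61.962³/(24·20.504)) = 21.986861
iter 1: u=1.409069  f(a)=+2.134e+00  f'(a)=-2.263e+00  a ← 21.986861 − (+2.134e+00/-2.263e+00) = 22.930185
iter 2: u=1.351101  f(a)=+1.451e-01  f'(a)=-1.965e+00  a ← 22.930185 − (+1.451e-01/-1.965e+00) = 23.004015
iter 3: u=1.346765  f(a)=+7.779e-04  f'(a)=-1.944e+00  a ← 23.004015 − (+7.779e-04/-1.944e+00) = 23.004415
iter 4: u=1.346741  f(a)=+2.264e-08  f'(a)=-1.944e+00  a ← 23.004415 − (+2.264e-08/-1.944e+00) = 23.004415
iter 5: u=1.346741  f(a)=+1.421e-14  f'(a)=-1.944e+00  a ← 23.004415 − (+1.421e-14/-1.944e+00) = 23.004415
converged: |Δa| < 1e-12 after 5 iterations
sag = a·(cosh(S/(2a)) − 1) = 23.004415·(cosh(1.346741) − 1) = 24.211720
T_max/T_min = cosh(S/(2a)) = 2.052481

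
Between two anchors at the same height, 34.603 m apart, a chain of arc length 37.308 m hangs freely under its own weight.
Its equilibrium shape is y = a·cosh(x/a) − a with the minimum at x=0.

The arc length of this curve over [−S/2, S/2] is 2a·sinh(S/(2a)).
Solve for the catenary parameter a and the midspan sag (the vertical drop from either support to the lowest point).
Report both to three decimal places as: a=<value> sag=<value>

seed: a₀ = √(S³/(24(L−S))) = √(34.603³/(24·2.705)) = 25.262794
iter 1: u=0.684861  f(a)=+6.415e-02  f'(a)=-2.244e-01  a ← 25.262794 − (+6.415e-02/-2.244e-01) = 25.548714
iter 2: u=0.677197  f(a)=+1.105e-03  f'(a)=-2.167e-01  a ← 25.548714 − (+1.105e-03/-2.167e-01) = 25.553815
iter 3: u=0.677061  f(a)=+3.409e-07  f'(a)=-2.166e-01  a ← 25.553815 − (+3.409e-07/-2.166e-01) = 25.553817
iter 4: u=0.677061  f(a)=+2.842e-14  f'(a)=-2.166e-01  a ← 25.553817 − (+2.842e-14/-2.166e-01) = 25.553817
converged: |Δa| < 1e-12 after 4 iterations
sag = a·(cosh(S/(2a)) − 1) = 25.553817·(cosh(0.677061) − 1) = 6.084282
T_max/T_min = cosh(S/(2a)) = 1.238097

a=25.554 sag=6.084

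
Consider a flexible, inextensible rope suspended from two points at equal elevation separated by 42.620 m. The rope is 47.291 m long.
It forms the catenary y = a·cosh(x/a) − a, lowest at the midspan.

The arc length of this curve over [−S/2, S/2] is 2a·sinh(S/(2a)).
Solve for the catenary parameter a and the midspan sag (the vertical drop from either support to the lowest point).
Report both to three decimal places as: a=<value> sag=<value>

a=26.701 sag=8.965

seed: a₀ = √(S³/(24(L−S))) = √(42.620³/(24·4.671)) = 26.279047
iter 1: u=0.810912  f(a)=+1.560e-01  f'(a)=-3.794e-01  a ← 26.279047 − (+1.560e-01/-3.794e-01) = 26.690207
iter 2: u=0.798420  f(a)=+3.737e-03  f'(a)=-3.614e-01  a ← 26.690207 − (+3.737e-03/-3.614e-01) = 26.700545
iter 3: u=0.798111  f(a)=+2.260e-06  f'(a)=-3.610e-01  a ← 26.700545 − (+2.260e-06/-3.610e-01) = 26.700551
iter 4: u=0.798111  f(a)=+8.242e-13  f'(a)=-3.610e-01  a ← 26.700551 − (+8.242e-13/-3.610e-01) = 26.700551
converged: |Δa| < 1e-12 after 4 iterations
sag = a·(cosh(S/(2a)) − 1) = 26.700551·(cosh(0.798111) − 1) = 8.964966
T_max/T_min = cosh(S/(2a)) = 1.335760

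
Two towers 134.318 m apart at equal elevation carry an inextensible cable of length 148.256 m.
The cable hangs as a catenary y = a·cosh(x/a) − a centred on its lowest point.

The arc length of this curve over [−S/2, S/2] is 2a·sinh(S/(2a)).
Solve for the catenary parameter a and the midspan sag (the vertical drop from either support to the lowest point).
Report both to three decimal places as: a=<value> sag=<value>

a=86.407 sag=27.440

seed: a₀ = √(S³/(24(L−S))) = √(134.318³/(24·13.938)) = 85.112917
iter 1: u=0.789058  f(a)=+4.404e-01  f'(a)=-3.484e-01  a ← 85.112917 − (+4.404e-01/-3.484e-01) = 86.377057
iter 2: u=0.777510  f(a)=+1.000e-02  f'(a)=-3.327e-01  a ← 86.377057 − (+1.000e-02/-3.327e-01) = 86.407124
iter 3: u=0.777239  f(a)=+5.427e-06  f'(a)=-3.323e-01  a ← 86.407124 − (+5.427e-06/-3.323e-01) = 86.407140
iter 4: u=0.777239  f(a)=+1.592e-12  f'(a)=-3.323e-01  a ← 86.407140 − (+1.592e-12/-3.323e-01) = 86.407140
converged: |Δa| < 1e-12 after 4 iterations
sag = a·(cosh(S/(2a)) − 1) = 86.407140·(cosh(0.777239) − 1) = 27.439925
T_max/T_min = cosh(S/(2a)) = 1.317565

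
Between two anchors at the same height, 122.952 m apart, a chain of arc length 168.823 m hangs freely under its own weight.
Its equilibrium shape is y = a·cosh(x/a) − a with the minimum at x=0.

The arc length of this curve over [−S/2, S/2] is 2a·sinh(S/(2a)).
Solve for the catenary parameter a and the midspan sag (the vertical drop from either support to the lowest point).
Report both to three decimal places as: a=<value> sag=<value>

a=43.216 sag=51.615

seed: a₀ = √(S³/(24(L−S))) = √(122.952³/(24·45.871)) = 41.089293
iter 1: u=1.496156  f(a)=+5.416e+00  f'(a)=-2.774e+00  a ← 41.089293 − (+5.416e+00/-2.774e+00) = 43.041708
iter 2: u=1.428289  f(a)=+4.100e-01  f'(a)=-2.369e+00  a ← 43.041708 − (+4.100e-01/-2.369e+00) = 43.214788
iter 3: u=1.422569  f(a)=+2.774e-03  f'(a)=-2.337e+00  a ← 43.214788 − (+2.774e-03/-2.337e+00) = 43.215975
iter 4: u=1.422530  f(a)=+1.289e-07  f'(a)=-2.337e+00  a ← 43.215975 − (+1.289e-07/-2.337e+00) = 43.215975
iter 5: u=1.422530  f(a)=+0.000e+00  f'(a)=-2.337e+00  a ← 43.215975 − (+0.000e+00/-2.337e+00) = 43.215975
converged: |Δa| < 1e-12 after 5 iterations
sag = a·(cosh(S/(2a)) − 1) = 43.215975·(cosh(1.422530) − 1) = 51.615042
T_max/T_min = cosh(S/(2a)) = 2.194351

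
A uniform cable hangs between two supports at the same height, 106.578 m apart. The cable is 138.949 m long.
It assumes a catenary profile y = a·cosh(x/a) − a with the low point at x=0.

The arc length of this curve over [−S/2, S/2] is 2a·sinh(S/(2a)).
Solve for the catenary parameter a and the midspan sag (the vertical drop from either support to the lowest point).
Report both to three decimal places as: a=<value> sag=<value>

a=41.160 sag=39.592

seed: a₀ = √(S³/(24(L−S))) = √(106.578³/(24·32.371)) = 39.474594
iter 1: u=1.349957  f(a)=+3.081e+00  f'(a)=-1.959e+00  a ← 39.474594 − (+3.081e+00/-1.959e+00) = 41.047199
iter 2: u=1.298237  f(a)=+1.937e-01  f'(a)=-1.720e+00  a ← 41.047199 − (+1.937e-01/-1.720e+00) = 41.159811
iter 3: u=1.294685  f(a)=+8.789e-04  f'(a)=-1.704e+00  a ← 41.159811 − (+8.789e-04/-1.704e+00) = 41.160327
iter 4: u=1.294669  f(a)=+1.828e-08  f'(a)=-1.704e+00  a ← 41.160327 − (+1.828e-08/-1.704e+00) = 41.160327
iter 5: u=1.294669  f(a)=+2.842e-14  f'(a)=-1.704e+00  a ← 41.160327 − (+2.842e-14/-1.704e+00) = 41.160327
converged: |Δa| < 1e-12 after 5 iterations
sag = a·(cosh(S/(2a)) − 1) = 41.160327·(cosh(1.294669) − 1) = 39.591631
T_max/T_min = cosh(S/(2a)) = 1.961888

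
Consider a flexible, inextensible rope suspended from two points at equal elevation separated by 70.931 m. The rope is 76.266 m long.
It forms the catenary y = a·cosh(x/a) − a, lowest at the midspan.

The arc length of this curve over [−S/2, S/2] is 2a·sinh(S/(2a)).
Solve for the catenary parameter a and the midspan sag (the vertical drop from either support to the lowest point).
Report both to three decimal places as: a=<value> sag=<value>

a=53.379 sag=12.222

seed: a₀ = √(S³/(24(L−S))) = √(70.931³/(24·5.335)) = 52.793602
iter 1: u=0.671776  f(a)=+1.217e-01  f'(a)=-2.114e-01  a ← 52.793602 − (+1.217e-01/-2.114e-01) = 53.369263
iter 2: u=0.664530  f(a)=+2.019e-03  f'(a)=-2.044e-01  a ← 53.369263 − (+2.019e-03/-2.044e-01) = 53.379140
iter 3: u=0.664407  f(a)=+5.766e-07  f'(a)=-2.043e-01  a ← 53.379140 − (+5.766e-07/-2.043e-01) = 53.379142
iter 4: u=0.664407  f(a)=+4.263e-14  f'(a)=-2.043e-01  a ← 53.379142 − (+4.263e-14/-2.043e-01) = 53.379142
converged: |Δa| < 1e-12 after 4 iterations
sag = a·(cosh(S/(2a)) − 1) = 53.379142·(cosh(0.664407) − 1) = 12.221609
T_max/T_min = cosh(S/(2a)) = 1.228959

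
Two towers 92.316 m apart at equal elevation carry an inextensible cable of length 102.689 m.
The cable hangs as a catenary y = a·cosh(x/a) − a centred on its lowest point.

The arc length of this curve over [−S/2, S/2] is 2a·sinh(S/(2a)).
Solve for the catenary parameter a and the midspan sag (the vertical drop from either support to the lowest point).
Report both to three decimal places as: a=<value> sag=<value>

a=57.140 sag=19.680

seed: a₀ = √(S³/(24(L−S))) = √(92.316³/(24·10.373)) = 56.215705
iter 1: u=0.821087  f(a)=+3.553e-01  f'(a)=-3.945e-01  a ← 56.215705 − (+3.553e-01/-3.945e-01) = 57.116350
iter 2: u=0.808140  f(a)=+8.719e-03  f'(a)=-3.754e-01  a ← 57.116350 − (+8.719e-03/-3.754e-01) = 57.139578
iter 3: u=0.807811  f(a)=+5.543e-06  f'(a)=-3.749e-01  a ← 57.139578 − (+5.543e-06/-3.749e-01) = 57.139593
iter 4: u=0.807811  f(a)=+2.260e-12  f'(a)=-3.749e-01  a ← 57.139593 − (+2.260e-12/-3.749e-01) = 57.139593
converged: |Δa| < 1e-12 after 4 iterations
sag = a·(cosh(S/(2a)) − 1) = 57.139593·(cosh(0.807811) − 1) = 19.679615
T_max/T_min = cosh(S/(2a)) = 1.344413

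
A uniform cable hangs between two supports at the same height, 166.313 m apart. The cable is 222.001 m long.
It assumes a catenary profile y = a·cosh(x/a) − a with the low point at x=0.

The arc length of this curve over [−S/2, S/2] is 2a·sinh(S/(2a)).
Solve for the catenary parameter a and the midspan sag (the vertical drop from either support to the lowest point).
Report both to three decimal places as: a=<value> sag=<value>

seed: a₀ = √(S³/(24(L−S))) = √(166.313³/(24·55.688)) = 58.668214
iter 1: u=1.417403  f(a)=+5.869e+00  f'(a)=-2.308e+00  a ← 58.668214 − (+5.869e+00/-2.308e+00) = 61.210937
iter 2: u=1.358524  f(a)=+4.031e-01  f'(a)=-2.001e+00  a ← 61.210937 − (+4.031e-01/-2.001e+00) = 61.412395
iter 3: u=1.354067  f(a)=+2.212e-03  f'(a)=-1.979e+00  a ← 61.412395 − (+2.212e-03/-1.979e+00) = 61.413513
iter 4: u=1.354042  f(a)=+6.741e-08  f'(a)=-1.979e+00  a ← 61.413513 − (+6.741e-08/-1.979e+00) = 61.413513
iter 5: u=1.354042  f(a)=+0.000e+00  f'(a)=-1.979e+00  a ← 61.413513 − (+0.000e+00/-1.979e+00) = 61.413513
converged: |Δa| < 1e-12 after 5 iterations
sag = a·(cosh(S/(2a)) − 1) = 61.413513·(cosh(1.354042) − 1) = 65.443614
T_max/T_min = cosh(S/(2a)) = 2.065622

a=61.414 sag=65.444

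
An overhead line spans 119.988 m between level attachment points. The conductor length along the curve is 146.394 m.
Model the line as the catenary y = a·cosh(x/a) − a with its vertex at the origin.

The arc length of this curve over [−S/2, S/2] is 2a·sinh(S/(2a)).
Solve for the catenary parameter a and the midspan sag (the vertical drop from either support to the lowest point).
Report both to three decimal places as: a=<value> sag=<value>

seed: a₀ = √(S³/(24(L−S))) = √(119.988³/(24·26.406)) = 52.209531
iter 1: u=1.149101  f(a)=+1.799e+00  f'(a)=-1.152e+00  a ← 52.209531 − (+1.799e+00/-1.152e+00) = 53.771925
iter 2: u=1.115712  f(a)=+8.392e-02  f'(a)=-1.046e+00  a ← 53.771925 − (+8.392e-02/-1.046e+00) = 53.852126
iter 3: u=1.114051  f(a)=+2.024e-04  f'(a)=-1.041e+00  a ← 53.852126 − (+2.024e-04/-1.041e+00) = 53.852320
iter 4: u=1.114047  f(a)=+1.183e-09  f'(a)=-1.041e+00  a ← 53.852320 − (+1.183e-09/-1.041e+00) = 53.852320
iter 5: u=1.114047  f(a)=+2.842e-14  f'(a)=-1.041e+00  a ← 53.852320 − (+2.842e-14/-1.041e+00) = 53.852320
converged: |Δa| < 1e-12 after 5 iterations
sag = a·(cosh(S/(2a)) − 1) = 53.852320·(cosh(1.114047) − 1) = 37.020521
T_max/T_min = cosh(S/(2a)) = 1.687445

a=53.852 sag=37.021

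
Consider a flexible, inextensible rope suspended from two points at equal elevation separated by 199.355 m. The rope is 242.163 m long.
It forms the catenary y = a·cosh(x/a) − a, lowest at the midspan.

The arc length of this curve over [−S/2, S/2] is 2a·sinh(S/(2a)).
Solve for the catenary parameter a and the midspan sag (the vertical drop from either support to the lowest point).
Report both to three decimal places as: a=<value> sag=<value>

a=90.515 sag=60.659

seed: a₀ = √(S³/(24(L−S))) = √(199.355³/(24·42.808)) = 87.815789
iter 1: u=1.135075  f(a)=+2.844e+00  f'(a)=-1.106e+00  a ← 87.815789 − (+2.844e+00/-1.106e+00) = 90.385924
iter 2: u=1.102799  f(a)=+1.296e-01  f'(a)=-1.008e+00  a ← 90.385924 − (+1.296e-01/-1.008e+00) = 90.514558
iter 3: u=1.101232  f(a)=+2.978e-04  f'(a)=-1.003e+00  a ← 90.514558 − (+2.978e-04/-1.003e+00) = 90.514855
iter 4: u=1.101228  f(a)=+1.580e-09  f'(a)=-1.003e+00  a ← 90.514855 − (+1.580e-09/-1.003e+00) = 90.514855
iter 5: u=1.101228  f(a)=-2.842e-14  f'(a)=-1.003e+00  a ← 90.514855 − (-2.842e-14/-1.003e+00) = 90.514855
converged: |Δa| < 1e-12 after 5 iterations
sag = a·(cosh(S/(2a)) − 1) = 90.514855·(cosh(1.101228) − 1) = 60.659444
T_max/T_min = cosh(S/(2a)) = 1.670160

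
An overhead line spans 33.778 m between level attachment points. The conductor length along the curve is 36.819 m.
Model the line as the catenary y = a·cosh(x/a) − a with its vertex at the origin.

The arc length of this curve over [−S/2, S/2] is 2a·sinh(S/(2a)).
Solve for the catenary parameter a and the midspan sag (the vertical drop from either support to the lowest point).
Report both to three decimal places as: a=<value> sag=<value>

a=23.283 sag=6.399

seed: a₀ = √(S³/(24(L−S))) = √(33.778³/(24·3.041)) = 22.979314
iter 1: u=0.734965  f(a)=+8.320e-02  f'(a)=-2.792e-01  a ← 22.979314 − (+8.320e-02/-2.792e-01) = 23.277249
iter 2: u=0.725558  f(a)=+1.646e-03  f'(a)=-2.683e-01  a ← 23.277249 − (+1.646e-03/-2.683e-01) = 23.283383
iter 3: u=0.725367  f(a)=+6.727e-07  f'(a)=-2.681e-01  a ← 23.283383 − (+6.727e-07/-2.681e-01) = 23.283385
iter 4: u=0.725367  f(a)=+1.208e-13  f'(a)=-2.681e-01  a ← 23.283385 − (+1.208e-13/-2.681e-01) = 23.283385
converged: |Δa| < 1e-12 after 4 iterations
sag = a·(cosh(S/(2a)) − 1) = 23.283385·(cosh(0.725367) − 1) = 6.398692
T_max/T_min = cosh(S/(2a)) = 1.274818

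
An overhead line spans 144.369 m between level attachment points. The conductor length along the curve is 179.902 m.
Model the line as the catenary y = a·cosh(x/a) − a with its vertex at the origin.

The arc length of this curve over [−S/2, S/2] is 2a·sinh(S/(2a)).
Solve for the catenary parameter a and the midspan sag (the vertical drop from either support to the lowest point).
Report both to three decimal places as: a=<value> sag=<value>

seed: a₀ = √(S³/(24(L−S))) = √(144.369³/(24·35.533)) = 59.400399
iter 1: u=1.215219  f(a)=+2.718e+00  f'(a)=-1.383e+00  a ← 59.400399 − (+2.718e+00/-1.383e+00) = 61.366089
iter 2: u=1.176293  f(a)=+1.407e-01  f'(a)=-1.243e+00  a ← 61.366089 − (+1.407e-01/-1.243e+00) = 61.479333
iter 3: u=1.174126  f(a)=+4.230e-04  f'(a)=-1.235e+00  a ← 61.479333 − (+4.230e-04/-1.235e+00) = 61.479675
iter 4: u=1.174120  f(a)=+3.847e-09  f'(a)=-1.235e+00  a ← 61.479675 − (+3.847e-09/-1.235e+00) = 61.479675
iter 5: u=1.174120  f(a)=+0.000e+00  f'(a)=-1.235e+00  a ← 61.479675 − (+0.000e+00/-1.235e+00) = 61.479675
converged: |Δa| < 1e-12 after 5 iterations
sag = a·(cosh(S/(2a)) − 1) = 61.479675·(cosh(1.174120) − 1) = 47.474136
T_max/T_min = cosh(S/(2a)) = 1.772192

a=61.480 sag=47.474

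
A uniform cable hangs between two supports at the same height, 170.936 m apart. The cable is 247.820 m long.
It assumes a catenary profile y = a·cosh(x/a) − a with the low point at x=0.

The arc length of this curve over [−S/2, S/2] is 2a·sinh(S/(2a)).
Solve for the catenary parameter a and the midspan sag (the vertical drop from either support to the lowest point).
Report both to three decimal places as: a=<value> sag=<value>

a=55.227 sag=80.433

seed: a₀ = √(S³/(24(L−S))) = √(170.936³/(24·76.884)) = 52.026750
iter 1: u=1.642770  f(a)=+1.107e+01  f'(a)=-3.834e+00  a ← 52.026750 − (+1.107e+01/-3.834e+00) = 54.913162
iter 2: u=1.556421  f(a)=+9.877e-01  f'(a)=-3.178e+00  a ← 54.913162 − (+9.877e-01/-3.178e+00) = 55.224003
iter 3: u=1.547660  f(a)=+9.571e-03  f'(a)=-3.116e+00  a ← 55.224003 − (+9.571e-03/-3.116e+00) = 55.227075
iter 4: u=1.547574  f(a)=+9.180e-07  f'(a)=-3.116e+00  a ← 55.227075 − (+9.180e-07/-3.116e+00) = 55.227075
iter 5: u=1.547574  f(a)=+8.527e-14  f'(a)=-3.116e+00  a ← 55.227075 − (+8.527e-14/-3.116e+00) = 55.227075
converged: |Δa| < 1e-12 after 5 iterations
sag = a·(cosh(S/(2a)) − 1) = 55.227075·(cosh(1.547574) − 1) = 80.433228
T_max/T_min = cosh(S/(2a)) = 2.456409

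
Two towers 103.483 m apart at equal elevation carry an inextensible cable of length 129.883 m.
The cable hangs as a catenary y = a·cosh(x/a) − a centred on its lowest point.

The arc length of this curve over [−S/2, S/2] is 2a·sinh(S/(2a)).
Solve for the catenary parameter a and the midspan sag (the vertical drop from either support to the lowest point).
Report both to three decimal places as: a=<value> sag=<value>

a=43.336 sag=34.737

seed: a₀ = √(S³/(24(L−S))) = √(103.483³/(24·26.400)) = 41.821146
iter 1: u=1.237209  f(a)=+2.096e+00  f'(a)=-1.467e+00  a ← 41.821146 − (+2.096e+00/-1.467e+00) = 43.250079
iter 2: u=1.196333  f(a)=+1.122e-01  f'(a)=-1.313e+00  a ← 43.250079 − (+1.122e-01/-1.313e+00) = 43.335506
iter 3: u=1.193975  f(a)=+3.619e-04  f'(a)=-1.305e+00  a ← 43.335506 − (+3.619e-04/-1.305e+00) = 43.335783
iter 4: u=1.193967  f(a)=+3.791e-09  f'(a)=-1.305e+00  a ← 43.335783 − (+3.791e-09/-1.305e+00) = 43.335783
iter 5: u=1.193967  f(a)=+2.842e-14  f'(a)=-1.305e+00  a ← 43.335783 − (+2.842e-14/-1.305e+00) = 43.335783
converged: |Δa| < 1e-12 after 5 iterations
sag = a·(cosh(S/(2a)) − 1) = 43.335783·(cosh(1.193967) − 1) = 34.737186
T_max/T_min = cosh(S/(2a)) = 1.801582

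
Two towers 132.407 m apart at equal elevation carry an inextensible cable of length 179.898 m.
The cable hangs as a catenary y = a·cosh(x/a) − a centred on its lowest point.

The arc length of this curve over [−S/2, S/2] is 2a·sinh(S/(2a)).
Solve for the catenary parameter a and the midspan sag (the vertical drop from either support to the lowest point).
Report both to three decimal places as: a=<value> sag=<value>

a=47.381 sag=54.284

seed: a₀ = √(S³/(24(L−S))) = √(132.407³/(24·47.491)) = 45.128941
iter 1: u=1.466985  f(a)=+5.380e+00  f'(a)=-2.594e+00  a ← 45.128941 − (+5.380e+00/-2.594e+00) = 47.203062
iter 2: u=1.402526  f(a)=+3.931e-01  f'(a)=-2.227e+00  a ← 47.203062 − (+3.931e-01/-2.227e+00) = 47.379558
iter 3: u=1.397301  f(a)=+2.465e-03  f'(a)=-2.200e+00  a ← 47.379558 − (+2.465e-03/-2.200e+00) = 47.380678
iter 4: u=1.397268  f(a)=+9.825e-08  f'(a)=-2.199e+00  a ← 47.380678 − (+9.825e-08/-2.199e+00) = 47.380679
iter 5: u=1.397268  f(a)=+5.684e-14  f'(a)=-2.199e+00  a ← 47.380679 − (+5.684e-14/-2.199e+00) = 47.380679
converged: |Δa| < 1e-12 after 5 iterations
sag = a·(cosh(S/(2a)) − 1) = 47.380679·(cosh(1.397268) − 1) = 54.284219
T_max/T_min = cosh(S/(2a)) = 2.145704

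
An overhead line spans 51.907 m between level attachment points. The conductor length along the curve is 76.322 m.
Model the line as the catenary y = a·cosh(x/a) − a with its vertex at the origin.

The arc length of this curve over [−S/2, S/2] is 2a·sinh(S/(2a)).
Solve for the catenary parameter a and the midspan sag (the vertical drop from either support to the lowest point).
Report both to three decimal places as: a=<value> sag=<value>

a=16.439 sag=25.112

seed: a₀ = √(S³/(24(L−S))) = √(51.907³/(24·24.415)) = 15.449161
iter 1: u=1.679929  f(a)=+3.686e+00  f'(a)=-4.147e+00  a ← 15.449161 − (+3.686e+00/-4.147e+00) = 16.337892
iter 2: u=1.588546  f(a)=+3.420e-01  f'(a)=-3.411e+00  a ← 16.337892 − (+3.420e-01/-3.411e+00) = 16.438166
iter 3: u=1.578856  f(a)=+3.609e-03  f'(a)=-3.339e+00  a ← 16.438166 − (+3.609e-03/-3.339e+00) = 16.439247
iter 4: u=1.578752  f(a)=+4.113e-07  f'(a)=-3.338e+00  a ← 16.439247 − (+4.113e-07/-3.338e+00) = 16.439247
iter 5: u=1.578752  f(a)=+1.421e-14  f'(a)=-3.338e+00  a ← 16.439247 − (+1.421e-14/-3.338e+00) = 16.439247
converged: |Δa| < 1e-12 after 5 iterations
sag = a·(cosh(S/(2a)) − 1) = 16.439247·(cosh(1.578752) − 1) = 25.112056
T_max/T_min = cosh(S/(2a)) = 2.527567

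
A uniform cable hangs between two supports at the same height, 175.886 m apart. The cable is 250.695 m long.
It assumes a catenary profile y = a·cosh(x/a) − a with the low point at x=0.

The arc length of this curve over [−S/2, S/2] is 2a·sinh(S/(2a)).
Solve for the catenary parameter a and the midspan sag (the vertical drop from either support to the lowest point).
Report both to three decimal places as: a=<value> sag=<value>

seed: a₀ = √(S³/(24(L−S))) = √(175.886³/(24·74.809)) = 55.050892
iter 1: u=1.597485  f(a)=+1.015e+01  f'(a)=-3.478e+00  a ← 55.050892 − (+1.015e+01/-3.478e+00) = 57.968505
iter 2: u=1.517082  f(a)=+8.625e-01  f'(a)=-2.909e+00  a ← 57.968505 − (+8.625e-01/-2.909e+00) = 58.264936
iter 3: u=1.509364  f(a)=+7.510e-03  f'(a)=-2.859e+00  a ← 58.264936 − (+7.510e-03/-2.859e+00) = 58.267562
iter 4: u=1.509296  f(a)=+5.804e-07  f'(a)=-2.859e+00  a ← 58.267562 − (+5.804e-07/-2.859e+00) = 58.267563
iter 5: u=1.509296  f(a)=+5.684e-14  f'(a)=-2.859e+00  a ← 58.267563 − (+5.684e-14/-2.859e+00) = 58.267563
converged: |Δa| < 1e-12 after 5 iterations
sag = a·(cosh(S/(2a)) − 1) = 58.267563·(cosh(1.509296) − 1) = 79.960888
T_max/T_min = cosh(S/(2a)) = 2.372305

a=58.268 sag=79.961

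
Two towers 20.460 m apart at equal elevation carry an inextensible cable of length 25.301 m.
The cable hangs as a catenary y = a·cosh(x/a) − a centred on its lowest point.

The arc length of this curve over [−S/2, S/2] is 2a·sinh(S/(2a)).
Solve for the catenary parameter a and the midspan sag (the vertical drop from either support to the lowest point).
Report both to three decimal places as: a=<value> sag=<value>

a=8.875 sag=6.578

seed: a₀ = √(S³/(24(L−S))) = √(20.460³/(24·4.841)) = 8.585889
iter 1: u=1.191490  f(a)=+3.555e-01  f'(a)=-1.296e+00  a ← 8.585889 − (+3.555e-01/-1.296e+00) = 8.860155
iter 2: u=1.154607  f(a)=+1.774e-02  f'(a)=-1.170e+00  a ← 8.860155 − (+1.774e-02/-1.170e+00) = 8.875326
iter 3: u=1.152634  f(a)=+4.935e-05  f'(a)=-1.163e+00  a ← 8.875326 − (+4.935e-05/-1.163e+00) = 8.875368
iter 4: u=1.152628  f(a)=+3.841e-10  f'(a)=-1.163e+00  a ← 8.875368 − (+3.841e-10/-1.163e+00) = 8.875368
iter 5: u=1.152628  f(a)=-3.553e-15  f'(a)=-1.163e+00  a ← 8.875368 − (-3.553e-15/-1.163e+00) = 8.875368
converged: |Δa| < 1e-12 after 5 iterations
sag = a·(cosh(S/(2a)) − 1) = 8.875368·(cosh(1.152628) − 1) = 6.578023
T_max/T_min = cosh(S/(2a)) = 1.741155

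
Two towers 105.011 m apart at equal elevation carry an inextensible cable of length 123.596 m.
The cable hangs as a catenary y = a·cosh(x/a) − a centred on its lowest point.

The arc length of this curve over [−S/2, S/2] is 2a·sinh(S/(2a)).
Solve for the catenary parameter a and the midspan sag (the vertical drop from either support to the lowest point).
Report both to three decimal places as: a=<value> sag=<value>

a=52.253 sag=28.675

seed: a₀ = √(S³/(24(L−S))) = √(105.011³/(24·18.585)) = 50.952475
iter 1: u=1.030480  f(a)=+1.012e+00  f'(a)=-8.100e-01  a ← 50.952475 − (+1.012e+00/-8.100e-01) = 52.202011
iter 2: u=1.005814  f(a)=+3.843e-02  f'(a)=-7.495e-01  a ← 52.202011 − (+3.843e-02/-7.495e-01) = 52.253279
iter 3: u=1.004827  f(a)=+6.023e-05  f'(a)=-7.472e-01  a ← 52.253279 − (+6.023e-05/-7.472e-01) = 52.253360
iter 4: u=1.004825  f(a)=+1.485e-10  f'(a)=-7.472e-01  a ← 52.253360 − (+1.485e-10/-7.472e-01) = 52.253360
iter 5: u=1.004825  f(a)=+2.842e-14  f'(a)=-7.472e-01  a ← 52.253360 − (+2.842e-14/-7.472e-01) = 52.253360
converged: |Δa| < 1e-12 after 5 iterations
sag = a·(cosh(S/(2a)) − 1) = 52.253360·(cosh(1.004825) − 1) = 28.675043
T_max/T_min = cosh(S/(2a)) = 1.548769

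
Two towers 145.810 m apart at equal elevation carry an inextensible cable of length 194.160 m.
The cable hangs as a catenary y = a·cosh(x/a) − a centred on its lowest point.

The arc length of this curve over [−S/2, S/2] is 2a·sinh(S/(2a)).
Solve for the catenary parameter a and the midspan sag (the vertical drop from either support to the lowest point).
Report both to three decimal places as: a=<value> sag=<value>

a=54.083 sag=57.045

seed: a₀ = √(S³/(24(L−S))) = √(145.810³/(24·48.350)) = 51.686498
iter 1: u=1.410523  f(a)=+5.044e+00  f'(a)=-2.271e+00  a ← 51.686498 − (+5.044e+00/-2.271e+00) = 53.907991
iter 2: u=1.352397  f(a)=+3.434e-01  f'(a)=-1.971e+00  a ← 53.907991 − (+3.434e-01/-1.971e+00) = 54.082229
iter 3: u=1.348040  f(a)=+1.849e-03  f'(a)=-1.950e+00  a ← 54.082229 − (+1.849e-03/-1.950e+00) = 54.083177
iter 4: u=1.348016  f(a)=+5.425e-08  f'(a)=-1.950e+00  a ← 54.083177 − (+5.425e-08/-1.950e+00) = 54.083177
iter 5: u=1.348016  f(a)=-2.842e-14  f'(a)=-1.950e+00  a ← 54.083177 − (-2.842e-14/-1.950e+00) = 54.083177
converged: |Δa| < 1e-12 after 5 iterations
sag = a·(cosh(S/(2a)) − 1) = 54.083177·(cosh(1.348016) − 1) = 57.045201
T_max/T_min = cosh(S/(2a)) = 2.054768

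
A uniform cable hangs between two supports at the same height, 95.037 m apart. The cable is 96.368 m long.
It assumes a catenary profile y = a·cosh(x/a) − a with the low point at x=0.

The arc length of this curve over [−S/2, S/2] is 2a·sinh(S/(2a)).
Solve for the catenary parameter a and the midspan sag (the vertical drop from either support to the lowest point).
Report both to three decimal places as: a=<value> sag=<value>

seed: a₀ = √(S³/(24(L−S))) = √(95.037³/(24·1.331)) = 163.924712
iter 1: u=0.289880  f(a)=+5.603e-03  f'(a)=-1.638e-02  a ← 163.924712 − (+5.603e-03/-1.638e-02) = 164.266884
iter 2: u=0.289276  f(a)=+1.759e-05  f'(a)=-1.627e-02  a ← 164.266884 − (+1.759e-05/-1.627e-02) = 164.267966
iter 3: u=0.289274  f(a)=+1.747e-10  f'(a)=-1.627e-02  a ← 164.267966 − (+1.747e-10/-1.627e-02) = 164.267966
iter 4: u=0.289274  f(a)=-1.421e-14  f'(a)=-1.627e-02  a ← 164.267966 − (-1.421e-14/-1.627e-02) = 164.267966
converged: |Δa| < 1e-12 after 4 iterations
sag = a·(cosh(S/(2a)) − 1) = 164.267966·(cosh(0.289274) − 1) = 6.921001
T_max/T_min = cosh(S/(2a)) = 1.042132

a=164.268 sag=6.921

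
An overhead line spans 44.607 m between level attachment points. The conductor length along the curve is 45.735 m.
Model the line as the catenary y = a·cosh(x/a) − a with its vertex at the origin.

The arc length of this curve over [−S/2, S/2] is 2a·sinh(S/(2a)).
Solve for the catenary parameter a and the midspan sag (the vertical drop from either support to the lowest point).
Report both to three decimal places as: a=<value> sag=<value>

seed: a₀ = √(S³/(24(L−S))) = √(44.607³/(24·1.128)) = 57.259078
iter 1: u=0.389519  f(a)=+8.588e-03  f'(a)=-4.000e-02  a ← 57.259078 − (+8.588e-03/-4.000e-02) = 57.473780
iter 2: u=0.388064  f(a)=+4.855e-05  f'(a)=-3.955e-02  a ← 57.473780 − (+4.855e-05/-3.955e-02) = 57.475008
iter 3: u=0.388056  f(a)=+1.571e-09  f'(a)=-3.955e-02  a ← 57.475008 − (+1.571e-09/-3.955e-02) = 57.475008
iter 4: u=0.388056  f(a)=-7.105e-15  f'(a)=-3.955e-02  a ← 57.475008 − (-7.105e-15/-3.955e-02) = 57.475008
converged: |Δa| < 1e-12 after 4 iterations
sag = a·(cosh(S/(2a)) − 1) = 57.475008·(cosh(0.388056) − 1) = 4.382078
T_max/T_min = cosh(S/(2a)) = 1.076243

a=57.475 sag=4.382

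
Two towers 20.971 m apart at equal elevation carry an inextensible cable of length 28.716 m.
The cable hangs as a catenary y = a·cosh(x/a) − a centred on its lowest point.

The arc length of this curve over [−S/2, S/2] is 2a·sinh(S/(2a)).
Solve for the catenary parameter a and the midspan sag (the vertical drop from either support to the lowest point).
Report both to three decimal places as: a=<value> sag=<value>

a=7.405 sag=8.750

seed: a₀ = √(S³/(24(L−S))) = √(20.971³/(24·7.745)) = 7.043887
iter 1: u=1.488596  f(a)=+9.048e-01  f'(a)=-2.727e+00  a ← 7.043887 − (+9.048e-01/-2.727e+00) = 7.375738
iter 2: u=1.421620  f(a)=+6.787e-02  f'(a)=-2.332e+00  a ← 7.375738 − (+6.787e-02/-2.332e+00) = 7.404848
iter 3: u=1.416032  f(a)=+4.503e-04  f'(a)=-2.301e+00  a ← 7.404848 − (+4.503e-04/-2.301e+00) = 7.405044
iter 4: u=1.415994  f(a)=+2.012e-08  f'(a)=-2.300e+00  a ← 7.405044 − (+2.012e-08/-2.300e+00) = 7.405044
iter 5: u=1.415994  f(a)=-7.105e-15  f'(a)=-2.300e+00  a ← 7.405044 − (-7.105e-15/-2.300e+00) = 7.405044
converged: |Δa| < 1e-12 after 5 iterations
sag = a·(cosh(S/(2a)) − 1) = 7.405044·(cosh(1.415994) − 1) = 8.750043
T_max/T_min = cosh(S/(2a)) = 2.181633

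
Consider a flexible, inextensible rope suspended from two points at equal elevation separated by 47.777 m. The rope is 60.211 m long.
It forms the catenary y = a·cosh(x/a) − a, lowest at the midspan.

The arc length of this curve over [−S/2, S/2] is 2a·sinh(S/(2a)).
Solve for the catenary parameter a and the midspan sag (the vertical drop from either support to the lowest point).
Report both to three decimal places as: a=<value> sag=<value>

seed: a₀ = √(S³/(24(L−S))) = √(47.777³/(24·12.434)) = 19.116891
iter 1: u=1.249602  f(a)=+1.008e+00  f'(a)=-1.516e+00  a ← 19.116891 − (+1.008e+00/-1.516e+00) = 19.781747
iter 2: u=1.207603  f(a)=+5.495e-02  f'(a)=-1.354e+00  a ← 19.781747 − (+5.495e-02/-1.354e+00) = 19.822322
iter 3: u=1.205131  f(a)=+1.843e-04  f'(a)=-1.345e+00  a ← 19.822322 − (+1.843e-04/-1.345e+00) = 19.822459
iter 4: u=1.205123  f(a)=+2.089e-09  f'(a)=-1.345e+00  a ← 19.822459 − (+2.089e-09/-1.345e+00) = 19.822459
iter 5: u=1.205123  f(a)=-7.105e-15  f'(a)=-1.345e+00  a ← 19.822459 − (-7.105e-15/-1.345e+00) = 19.822459
converged: |Δa| < 1e-12 after 5 iterations
sag = a·(cosh(S/(2a)) − 1) = 19.822459·(cosh(1.205123) − 1) = 16.222943
T_max/T_min = cosh(S/(2a)) = 1.818412

a=19.822 sag=16.223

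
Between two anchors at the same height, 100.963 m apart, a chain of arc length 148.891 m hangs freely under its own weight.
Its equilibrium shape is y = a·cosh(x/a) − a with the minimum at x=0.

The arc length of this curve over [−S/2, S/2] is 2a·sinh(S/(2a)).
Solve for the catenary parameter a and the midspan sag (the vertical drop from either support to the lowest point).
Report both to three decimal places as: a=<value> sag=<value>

a=31.845 sag=49.126

seed: a₀ = √(S³/(24(L−S))) = √(100.963³/(24·47.928)) = 29.911838
iter 1: u=1.687676  f(a)=+7.307e+00  f'(a)=-4.215e+00  a ← 29.911838 − (+7.307e+00/-4.215e+00) = 31.645345
iter 2: u=1.595227  f(a)=+6.834e-01  f'(a)=-3.461e+00  a ← 31.645345 − (+6.834e-01/-3.461e+00) = 31.842819
iter 3: u=1.585334  f(a)=+7.339e-03  f'(a)=-3.387e+00  a ← 31.842819 − (+7.339e-03/-3.387e+00) = 31.844986
iter 4: u=1.585226  f(a)=+8.664e-07  f'(a)=-3.386e+00  a ← 31.844986 − (+8.664e-07/-3.386e+00) = 31.844987
iter 5: u=1.585226  f(a)=+0.000e+00  f'(a)=-3.386e+00  a ← 31.844987 − (+0.000e+00/-3.386e+00) = 31.844987
converged: |Δa| < 1e-12 after 5 iterations
sag = a·(cosh(S/(2a)) − 1) = 31.844987·(cosh(1.585226) − 1) = 49.125598
T_max/T_min = cosh(S/(2a)) = 2.542648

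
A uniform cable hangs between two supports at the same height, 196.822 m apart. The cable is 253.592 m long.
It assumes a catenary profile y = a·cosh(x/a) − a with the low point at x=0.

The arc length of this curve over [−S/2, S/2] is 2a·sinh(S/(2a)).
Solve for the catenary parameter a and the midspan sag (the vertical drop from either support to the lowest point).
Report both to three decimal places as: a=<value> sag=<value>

a=77.850 sag=70.938

seed: a₀ = √(S³/(24(L−S))) = √(196.822³/(24·56.770)) = 74.807543
iter 1: u=1.315522  f(a)=+5.120e+00  f'(a)=-1.797e+00  a ← 74.807543 − (+5.120e+00/-1.797e+00) = 77.656245
iter 2: u=1.267264  f(a)=+3.070e-01  f'(a)=-1.588e+00  a ← 77.656245 − (+3.070e-01/-1.588e+00) = 77.849604
iter 3: u=1.264117  f(a)=+1.259e-03  f'(a)=-1.575e+00  a ← 77.849604 − (+1.259e-03/-1.575e+00) = 77.850404
iter 4: u=1.264104  f(a)=+2.138e-08  f'(a)=-1.574e+00  a ← 77.850404 − (+2.138e-08/-1.574e+00) = 77.850404
iter 5: u=1.264104  f(a)=+0.000e+00  f'(a)=-1.574e+00  a ← 77.850404 − (+0.000e+00/-1.574e+00) = 77.850404
converged: |Δa| < 1e-12 after 5 iterations
sag = a·(cosh(S/(2a)) − 1) = 77.850404·(cosh(1.264104) − 1) = 70.937737
T_max/T_min = cosh(S/(2a)) = 1.911206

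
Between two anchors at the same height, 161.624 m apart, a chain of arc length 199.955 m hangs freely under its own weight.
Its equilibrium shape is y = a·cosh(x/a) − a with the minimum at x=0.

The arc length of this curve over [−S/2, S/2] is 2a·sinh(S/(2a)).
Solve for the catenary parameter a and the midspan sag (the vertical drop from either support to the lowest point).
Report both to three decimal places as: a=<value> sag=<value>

seed: a₀ = √(S³/(24(L−S))) = √(161.624³/(24·38.331)) = 67.745130
iter 1: u=1.192883  f(a)=+2.821e+00  f'(a)=-1.301e+00  a ← 67.745130 − (+2.821e+00/-1.301e+00) = 69.913712
iter 2: u=1.155882  f(a)=+1.411e-01  f'(a)=-1.174e+00  a ← 69.913712 − (+1.411e-01/-1.174e+00) = 70.033951
iter 3: u=1.153897  f(a)=+3.944e-04  f'(a)=-1.167e+00  a ← 70.033951 − (+3.944e-04/-1.167e+00) = 70.034289
iter 4: u=1.153892  f(a)=+3.098e-09  f'(a)=-1.167e+00  a ← 70.034289 − (+3.098e-09/-1.167e+00) = 70.034289
iter 5: u=1.153892  f(a)=+0.000e+00  f'(a)=-1.167e+00  a ← 70.034289 − (+0.000e+00/-1.167e+00) = 70.034289
converged: |Δa| < 1e-12 after 5 iterations
sag = a·(cosh(S/(2a)) − 1) = 70.034289·(cosh(1.153892) − 1) = 52.032505
T_max/T_min = cosh(S/(2a)) = 1.742958

a=70.034 sag=52.033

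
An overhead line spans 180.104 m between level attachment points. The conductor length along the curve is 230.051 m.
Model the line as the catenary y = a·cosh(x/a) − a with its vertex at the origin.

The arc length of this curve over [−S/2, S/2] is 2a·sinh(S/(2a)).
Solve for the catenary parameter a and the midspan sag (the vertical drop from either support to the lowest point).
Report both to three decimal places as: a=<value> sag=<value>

seed: a₀ = √(S³/(24(L−S))) = √(180.104³/(24·49.947)) = 69.811137
iter 1: u=1.289937  f(a)=+4.324e+00  f'(a)=-1.684e+00  a ← 69.811137 − (+4.324e+00/-1.684e+00) = 72.379390
iter 2: u=1.244166  f(a)=+2.501e-01  f'(a)=-1.494e+00  a ← 72.379390 − (+2.501e-01/-1.494e+00) = 72.546768
iter 3: u=1.241296  f(a)=+9.499e-04  f'(a)=-1.483e+00  a ← 72.546768 − (+9.499e-04/-1.483e+00) = 72.547409
iter 4: u=1.241285  f(a)=+1.382e-08  f'(a)=-1.483e+00  a ← 72.547409 − (+1.382e-08/-1.483e+00) = 72.547409
iter 5: u=1.241285  f(a)=+2.842e-14  f'(a)=-1.483e+00  a ← 72.547409 − (+2.842e-14/-1.483e+00) = 72.547409
converged: |Δa| < 1e-12 after 5 iterations
sag = a·(cosh(S/(2a)) − 1) = 72.547409·(cosh(1.241285) − 1) = 63.445209
T_max/T_min = cosh(S/(2a)) = 1.874534

a=72.547 sag=63.445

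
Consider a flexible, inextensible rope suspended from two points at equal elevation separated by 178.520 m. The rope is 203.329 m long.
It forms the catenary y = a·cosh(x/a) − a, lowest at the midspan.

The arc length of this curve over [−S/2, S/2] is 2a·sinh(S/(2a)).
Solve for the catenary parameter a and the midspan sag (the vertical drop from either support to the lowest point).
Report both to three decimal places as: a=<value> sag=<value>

seed: a₀ = √(S³/(24(L−S))) = √(178.520³/(24·24.809)) = 97.750743
iter 1: u=0.913139  f(a)=+1.055e+00  f'(a)=-5.512e-01  a ← 97.750743 − (+1.055e+00/-5.512e-01) = 99.664904
iter 2: u=0.895601  f(a)=+3.179e-02  f'(a)=-5.184e-01  a ← 99.664904 − (+3.179e-02/-5.184e-01) = 99.726220
iter 3: u=0.895050  f(a)=+3.084e-05  f'(a)=-5.174e-01  a ← 99.726220 − (+3.084e-05/-5.174e-01) = 99.726279
iter 4: u=0.895050  f(a)=+2.902e-11  f'(a)=-5.174e-01  a ← 99.726279 − (+2.902e-11/-5.174e-01) = 99.726279
converged: |Δa| < 1e-12 after 4 iterations
sag = a·(cosh(S/(2a)) − 1) = 99.726279·(cosh(0.895050) − 1) = 42.685101
T_max/T_min = cosh(S/(2a)) = 1.428023

a=99.726 sag=42.685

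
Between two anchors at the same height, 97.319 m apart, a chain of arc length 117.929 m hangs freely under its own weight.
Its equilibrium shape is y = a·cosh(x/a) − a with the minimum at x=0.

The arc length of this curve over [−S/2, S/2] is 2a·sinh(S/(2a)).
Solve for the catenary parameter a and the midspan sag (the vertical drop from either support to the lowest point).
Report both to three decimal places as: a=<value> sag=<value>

a=44.476 sag=29.381

seed: a₀ = √(S³/(24(L−S))) = √(97.319³/(24·20.610)) = 43.166997
iter 1: u=1.127238  f(a)=+1.350e+00  f'(a)=-1.082e+00  a ← 43.166997 − (+1.350e+00/-1.082e+00) = 44.414601
iter 2: u=1.095574  f(a)=+6.073e-02  f'(a)=-9.865e-01  a ← 44.414601 − (+6.073e-02/-9.865e-01) = 44.476159
iter 3: u=1.094058  f(a)=+1.357e-04  f'(a)=-9.821e-01  a ← 44.476159 − (+1.357e-04/-9.821e-01) = 44.476297
iter 4: u=1.094055  f(a)=+6.817e-10  f'(a)=-9.821e-01  a ← 44.476297 − (+6.817e-10/-9.821e-01) = 44.476297
iter 5: u=1.094055  f(a)=+1.421e-14  f'(a)=-9.821e-01  a ← 44.476297 − (+1.421e-14/-9.821e-01) = 44.476297
converged: |Δa| < 1e-12 after 5 iterations
sag = a·(cosh(S/(2a)) − 1) = 44.476297·(cosh(1.094055) − 1) = 29.381358
T_max/T_min = cosh(S/(2a)) = 1.660607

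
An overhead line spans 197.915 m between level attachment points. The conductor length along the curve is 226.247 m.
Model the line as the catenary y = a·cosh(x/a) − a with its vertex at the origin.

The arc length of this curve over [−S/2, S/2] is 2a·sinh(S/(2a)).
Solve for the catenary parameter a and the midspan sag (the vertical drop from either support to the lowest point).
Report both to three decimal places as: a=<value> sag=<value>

a=108.997 sag=48.093

seed: a₀ = √(S³/(24(L−S))) = √(197.915³/(24·28.332)) = 106.776045
iter 1: u=0.926776  f(a)=+1.242e+00  f'(a)=-5.777e-01  a ← 106.776045 − (+1.242e+00/-5.777e-01) = 108.925876
iter 2: u=0.908485  f(a)=+3.850e-02  f'(a)=-5.424e-01  a ← 108.925876 − (+3.850e-02/-5.424e-01) = 108.996859
iter 3: u=0.907893  f(a)=+3.962e-05  f'(a)=-5.413e-01  a ← 108.996859 − (+3.962e-05/-5.413e-01) = 108.996932
iter 4: u=0.907893  f(a)=+4.209e-11  f'(a)=-5.413e-01  a ← 108.996932 − (+4.209e-11/-5.413e-01) = 108.996932
converged: |Δa| < 1e-12 after 4 iterations
sag = a·(cosh(S/(2a)) − 1) = 108.996932·(cosh(0.907893) − 1) = 48.093034
T_max/T_min = cosh(S/(2a)) = 1.441233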